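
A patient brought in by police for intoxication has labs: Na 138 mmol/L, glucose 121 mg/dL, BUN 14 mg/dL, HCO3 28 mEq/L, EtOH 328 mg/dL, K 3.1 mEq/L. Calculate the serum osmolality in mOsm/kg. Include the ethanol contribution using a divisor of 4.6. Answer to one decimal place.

359.0 mOsm/kg

Calculated osmolality = 2·Na + glucose/18 + BUN/2.8 + ethanol/4.6
= 2·138 + 121/18 + 14/2.8 + 328/4.6
= 276 + 6.72 + 5 + 71.30
= 359.02 mOsm/kg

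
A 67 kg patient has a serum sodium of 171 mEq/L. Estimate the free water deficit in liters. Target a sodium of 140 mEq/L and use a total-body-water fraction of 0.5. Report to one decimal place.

TBW = 0.5 · 67 = 33.5 L
Free water deficit = TBW · (Na/140 − 1)
= 33.5 · (171/140 − 1)
= 33.5 · 0.2214
= 7.42 L

7.4 L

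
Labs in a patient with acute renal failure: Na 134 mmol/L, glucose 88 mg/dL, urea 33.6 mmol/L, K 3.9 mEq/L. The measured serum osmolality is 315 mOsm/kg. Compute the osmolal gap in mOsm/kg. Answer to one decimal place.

Calculated osmolality = 2·Na + glucose/18 + urea
= 2·134 + 88/18 + 33.6
= 268 + 4.89 + 33.60
= 306.49 mOsm/kg ≈ 306.5 mOsm/kg
Osmolar gap = measured − calculated = 315 − 306.5 = 8.5 mOsm/kg

8.5 mOsm/kg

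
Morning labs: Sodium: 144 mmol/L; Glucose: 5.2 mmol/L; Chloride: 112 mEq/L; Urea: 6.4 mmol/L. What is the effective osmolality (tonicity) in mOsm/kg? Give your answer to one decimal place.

Effective osmolality excludes urea (freely permeant across cell membranes):
2·Na + glucose
= 2·144 + 5.2
= 288 + 5.2
= 293.2 mOsm/kg

293.2 mOsm/kg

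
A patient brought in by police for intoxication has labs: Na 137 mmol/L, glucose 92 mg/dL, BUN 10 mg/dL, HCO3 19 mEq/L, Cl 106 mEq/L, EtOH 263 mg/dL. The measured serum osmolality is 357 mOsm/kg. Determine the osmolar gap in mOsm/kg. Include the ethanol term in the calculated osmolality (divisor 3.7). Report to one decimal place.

3.2 mOsm/kg

Calculated osmolality = 2·Na + glucose/18 + BUN/2.8 + ethanol/3.7
= 2·137 + 92/18 + 10/2.8 + 263/3.7
= 274 + 5.11 + 3.57 + 71.08
= 353.76 mOsm/kg ≈ 353.8 mOsm/kg
Osmolar gap = measured − calculated = 357 − 353.8 = 3.2 mOsm/kg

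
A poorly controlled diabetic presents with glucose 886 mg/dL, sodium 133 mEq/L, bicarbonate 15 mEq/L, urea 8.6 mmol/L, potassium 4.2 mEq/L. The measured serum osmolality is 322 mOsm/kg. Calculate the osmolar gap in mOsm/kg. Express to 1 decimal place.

Calculated osmolality = 2·Na + glucose/18 + urea
= 2·133 + 886/18 + 8.6
= 266 + 49.22 + 8.60
= 323.82 mOsm/kg ≈ 323.8 mOsm/kg
Osmolar gap = measured − calculated = 322 − 323.8 = -1.8 mOsm/kg

-1.8 mOsm/kg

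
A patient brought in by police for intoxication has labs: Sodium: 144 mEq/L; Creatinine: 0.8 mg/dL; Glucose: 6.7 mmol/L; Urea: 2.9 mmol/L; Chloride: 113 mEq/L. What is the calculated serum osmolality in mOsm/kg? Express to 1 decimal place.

297.6 mOsm/kg

Calculated osmolality = 2·Na + glucose + urea
= 2·144 + 6.7 + 2.9
= 288 + 6.70 + 2.90
= 297.6 mOsm/kg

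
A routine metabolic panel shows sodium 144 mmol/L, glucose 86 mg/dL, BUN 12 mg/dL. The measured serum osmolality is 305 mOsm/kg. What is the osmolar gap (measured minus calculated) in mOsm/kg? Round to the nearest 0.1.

Calculated osmolality = 2·Na + glucose/18 + BUN/2.8
= 2·144 + 86/18 + 12/2.8
= 288 + 4.78 + 4.29
= 297.07 mOsm/kg ≈ 297.1 mOsm/kg
Osmolar gap = measured − calculated = 305 − 297.1 = 7.9 mOsm/kg

7.9 mOsm/kg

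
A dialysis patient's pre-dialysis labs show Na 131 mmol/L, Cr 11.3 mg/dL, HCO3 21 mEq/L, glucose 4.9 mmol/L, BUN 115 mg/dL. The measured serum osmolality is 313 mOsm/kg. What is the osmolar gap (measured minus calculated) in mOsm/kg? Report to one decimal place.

Calculated osmolality = 2·Na + glucose + BUN/2.8
= 2·131 + 4.9 + 115/2.8
= 262 + 4.90 + 41.07
= 307.97 mOsm/kg ≈ 308.0 mOsm/kg
Osmolar gap = measured − calculated = 313 − 308.0 = 5.0 mOsm/kg

5.0 mOsm/kg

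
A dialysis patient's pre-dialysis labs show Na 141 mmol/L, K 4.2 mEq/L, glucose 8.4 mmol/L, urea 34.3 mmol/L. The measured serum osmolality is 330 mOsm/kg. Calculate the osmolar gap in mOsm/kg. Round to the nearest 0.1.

5.3 mOsm/kg

Calculated osmolality = 2·Na + glucose + urea
= 2·141 + 8.4 + 34.3
= 282 + 8.40 + 34.30
= 324.7 mOsm/kg ≈ 324.7 mOsm/kg
Osmolar gap = measured − calculated = 330 − 324.7 = 5.3 mOsm/kg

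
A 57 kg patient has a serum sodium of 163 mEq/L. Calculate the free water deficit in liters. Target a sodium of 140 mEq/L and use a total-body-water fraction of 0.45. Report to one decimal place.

4.2 L

TBW = 0.45 · 57 = 25.65 L
Free water deficit = TBW · (Na/140 − 1)
= 25.65 · (163/140 − 1)
= 25.65 · 0.1643
= 4.21 L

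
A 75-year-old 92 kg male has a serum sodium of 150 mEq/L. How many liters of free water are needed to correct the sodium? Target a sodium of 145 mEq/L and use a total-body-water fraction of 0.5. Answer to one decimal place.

TBW = 0.5 · 92 = 46 L
Free water deficit = TBW · (Na/145 − 1)
= 46 · (150/145 − 1)
= 46 · 0.0345
= 1.59 L

1.6 L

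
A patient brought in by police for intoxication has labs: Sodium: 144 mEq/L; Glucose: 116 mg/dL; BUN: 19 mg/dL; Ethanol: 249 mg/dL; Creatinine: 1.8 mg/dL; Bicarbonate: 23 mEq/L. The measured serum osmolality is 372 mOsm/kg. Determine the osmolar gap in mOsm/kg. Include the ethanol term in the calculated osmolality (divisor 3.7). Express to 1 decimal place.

Calculated osmolality = 2·Na + glucose/18 + BUN/2.8 + ethanol/3.7
= 2·144 + 116/18 + 19/2.8 + 249/3.7
= 288 + 6.44 + 6.79 + 67.30
= 368.53 mOsm/kg ≈ 368.5 mOsm/kg
Osmolar gap = measured − calculated = 372 − 368.5 = 3.5 mOsm/kg

3.5 mOsm/kg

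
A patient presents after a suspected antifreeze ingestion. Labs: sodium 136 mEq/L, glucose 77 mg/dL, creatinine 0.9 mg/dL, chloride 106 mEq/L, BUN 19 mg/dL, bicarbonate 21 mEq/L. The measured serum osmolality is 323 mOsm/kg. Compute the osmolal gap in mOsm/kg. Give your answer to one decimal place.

Calculated osmolality = 2·Na + glucose/18 + BUN/2.8
= 2·136 + 77/18 + 19/2.8
= 272 + 4.28 + 6.79
= 283.07 mOsm/kg ≈ 283.1 mOsm/kg
Osmolar gap = measured − calculated = 323 − 283.1 = 39.9 mOsm/kg

39.9 mOsm/kg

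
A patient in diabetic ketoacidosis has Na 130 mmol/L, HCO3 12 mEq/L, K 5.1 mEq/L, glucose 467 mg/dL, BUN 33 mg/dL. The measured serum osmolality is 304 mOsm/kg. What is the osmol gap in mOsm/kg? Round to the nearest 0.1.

Calculated osmolality = 2·Na + glucose/18 + BUN/2.8
= 2·130 + 467/18 + 33/2.8
= 260 + 25.94 + 11.79
= 297.73 mOsm/kg ≈ 297.7 mOsm/kg
Osmolar gap = measured − calculated = 304 − 297.7 = 6.3 mOsm/kg

6.3 mOsm/kg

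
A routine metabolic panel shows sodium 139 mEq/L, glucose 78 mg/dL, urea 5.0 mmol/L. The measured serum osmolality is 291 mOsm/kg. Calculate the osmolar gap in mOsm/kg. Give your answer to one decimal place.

Calculated osmolality = 2·Na + glucose/18 + urea
= 2·139 + 78/18 + 5
= 278 + 4.33 + 5
= 287.33 mOsm/kg ≈ 287.3 mOsm/kg
Osmolar gap = measured − calculated = 291 − 287.3 = 3.7 mOsm/kg

3.7 mOsm/kg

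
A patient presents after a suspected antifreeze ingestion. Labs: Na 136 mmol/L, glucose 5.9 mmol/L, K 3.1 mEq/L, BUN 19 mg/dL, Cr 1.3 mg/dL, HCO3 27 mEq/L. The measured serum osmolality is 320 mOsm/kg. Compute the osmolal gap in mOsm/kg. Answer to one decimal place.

35.3 mOsm/kg

Calculated osmolality = 2·Na + glucose + BUN/2.8
= 2·136 + 5.9 + 19/2.8
= 272 + 5.90 + 6.79
= 284.69 mOsm/kg ≈ 284.7 mOsm/kg
Osmolar gap = measured − calculated = 320 − 284.7 = 35.3 mOsm/kg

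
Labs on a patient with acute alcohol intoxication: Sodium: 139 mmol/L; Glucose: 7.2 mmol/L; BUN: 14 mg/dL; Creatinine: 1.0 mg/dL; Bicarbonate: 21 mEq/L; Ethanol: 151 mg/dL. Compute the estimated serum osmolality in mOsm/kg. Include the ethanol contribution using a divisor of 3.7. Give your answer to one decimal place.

Calculated osmolality = 2·Na + glucose + BUN/2.8 + ethanol/3.7
= 2·139 + 7.2 + 14/2.8 + 151/3.7
= 278 + 7.20 + 5 + 40.81
= 331.01 mOsm/kg

331.0 mOsm/kg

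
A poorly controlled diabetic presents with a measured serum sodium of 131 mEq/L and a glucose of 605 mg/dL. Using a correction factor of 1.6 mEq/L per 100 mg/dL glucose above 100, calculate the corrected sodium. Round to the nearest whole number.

Corrected Na = measured Na + 1.6 · (glucose − 100)/100
= 131 + 1.6 · (605 − 100)/100
= 131 + 8.1
= 139.1 mEq/L

139 mEq/L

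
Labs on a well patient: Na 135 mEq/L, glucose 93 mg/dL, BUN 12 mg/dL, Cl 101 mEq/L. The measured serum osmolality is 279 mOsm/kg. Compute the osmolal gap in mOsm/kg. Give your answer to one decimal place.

-0.5 mOsm/kg

Calculated osmolality = 2·Na + glucose/18 + BUN/2.8
= 2·135 + 93/18 + 12/2.8
= 270 + 5.17 + 4.29
= 279.46 mOsm/kg ≈ 279.5 mOsm/kg
Osmolar gap = measured − calculated = 279 − 279.5 = -0.5 mOsm/kg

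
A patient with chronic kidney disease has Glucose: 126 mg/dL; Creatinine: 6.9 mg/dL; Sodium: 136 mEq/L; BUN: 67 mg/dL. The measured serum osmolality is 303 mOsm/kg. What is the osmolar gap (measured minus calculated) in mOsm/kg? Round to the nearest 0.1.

Calculated osmolality = 2·Na + glucose/18 + BUN/2.8
= 2·136 + 126/18 + 67/2.8
= 272 + 7 + 23.93
= 302.93 mOsm/kg ≈ 302.9 mOsm/kg
Osmolar gap = measured − calculated = 303 − 302.9 = 0.1 mOsm/kg

0.1 mOsm/kg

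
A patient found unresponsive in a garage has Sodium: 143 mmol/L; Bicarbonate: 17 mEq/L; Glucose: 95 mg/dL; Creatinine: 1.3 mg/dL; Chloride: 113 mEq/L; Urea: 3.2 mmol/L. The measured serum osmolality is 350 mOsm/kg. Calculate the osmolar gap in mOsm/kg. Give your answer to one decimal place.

Calculated osmolality = 2·Na + glucose/18 + urea
= 2·143 + 95/18 + 3.2
= 286 + 5.28 + 3.20
= 294.48 mOsm/kg ≈ 294.5 mOsm/kg
Osmolar gap = measured − calculated = 350 − 294.5 = 55.5 mOsm/kg

55.5 mOsm/kg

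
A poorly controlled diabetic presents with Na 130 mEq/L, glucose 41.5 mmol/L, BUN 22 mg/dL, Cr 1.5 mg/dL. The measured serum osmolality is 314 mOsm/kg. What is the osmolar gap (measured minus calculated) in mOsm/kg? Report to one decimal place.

Calculated osmolality = 2·Na + glucose + BUN/2.8
= 2·130 + 41.5 + 22/2.8
= 260 + 41.50 + 7.86
= 309.36 mOsm/kg ≈ 309.4 mOsm/kg
Osmolar gap = measured − calculated = 314 − 309.4 = 4.6 mOsm/kg

4.6 mOsm/kg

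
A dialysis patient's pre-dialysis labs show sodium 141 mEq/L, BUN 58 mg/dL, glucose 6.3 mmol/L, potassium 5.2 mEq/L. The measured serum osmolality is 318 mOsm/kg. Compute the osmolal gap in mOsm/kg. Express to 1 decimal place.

Calculated osmolality = 2·Na + glucose + BUN/2.8
= 2·141 + 6.3 + 58/2.8
= 282 + 6.30 + 20.71
= 309.01 mOsm/kg ≈ 309.0 mOsm/kg
Osmolar gap = measured − calculated = 318 − 309.0 = 9.0 mOsm/kg

9.0 mOsm/kg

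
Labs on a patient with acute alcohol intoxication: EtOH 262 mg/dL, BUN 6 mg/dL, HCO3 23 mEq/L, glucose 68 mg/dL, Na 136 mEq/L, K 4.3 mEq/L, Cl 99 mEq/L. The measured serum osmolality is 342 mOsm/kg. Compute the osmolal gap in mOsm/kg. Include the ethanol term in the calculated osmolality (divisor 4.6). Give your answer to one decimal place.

Calculated osmolality = 2·Na + glucose/18 + BUN/2.8 + ethanol/4.6
= 2·136 + 68/18 + 6/2.8 + 262/4.6
= 272 + 3.78 + 2.14 + 56.96
= 334.88 mOsm/kg ≈ 334.9 mOsm/kg
Osmolar gap = measured − calculated = 342 − 334.9 = 7.1 mOsm/kg

7.1 mOsm/kg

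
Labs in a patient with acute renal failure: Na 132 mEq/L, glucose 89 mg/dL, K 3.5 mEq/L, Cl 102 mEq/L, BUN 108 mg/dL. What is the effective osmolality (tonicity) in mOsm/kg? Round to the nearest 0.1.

Effective osmolality excludes urea (freely permeant across cell membranes):
2·Na + glucose/18
= 2·132 + 89/18
= 264 + 4.94
= 268.94 mOsm/kg

268.9 mOsm/kg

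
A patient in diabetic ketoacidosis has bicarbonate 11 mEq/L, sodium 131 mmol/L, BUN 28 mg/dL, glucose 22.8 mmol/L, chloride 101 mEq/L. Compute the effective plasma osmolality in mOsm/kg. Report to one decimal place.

284.8 mOsm/kg

Effective osmolality excludes urea (freely permeant across cell membranes):
2·Na + glucose
= 2·131 + 22.8
= 262 + 22.8
= 284.8 mOsm/kg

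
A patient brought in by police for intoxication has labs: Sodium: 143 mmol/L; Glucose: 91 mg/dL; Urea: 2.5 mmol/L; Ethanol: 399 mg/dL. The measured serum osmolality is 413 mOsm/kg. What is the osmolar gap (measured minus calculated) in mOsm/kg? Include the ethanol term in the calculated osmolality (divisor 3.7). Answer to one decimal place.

Calculated osmolality = 2·Na + glucose/18 + urea + ethanol/3.7
= 2·143 + 91/18 + 2.5 + 399/3.7
= 286 + 5.06 + 2.50 + 107.84
= 401.4 mOsm/kg ≈ 401.4 mOsm/kg
Osmolar gap = measured − calculated = 413 − 401.4 = 11.6 mOsm/kg

11.6 mOsm/kg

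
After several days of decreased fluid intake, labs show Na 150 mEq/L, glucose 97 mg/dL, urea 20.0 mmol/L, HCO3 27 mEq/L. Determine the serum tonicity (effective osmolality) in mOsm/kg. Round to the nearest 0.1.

Effective osmolality excludes urea (freely permeant across cell membranes):
2·Na + glucose/18
= 2·150 + 97/18
= 300 + 5.39
= 305.39 mOsm/kg

305.4 mOsm/kg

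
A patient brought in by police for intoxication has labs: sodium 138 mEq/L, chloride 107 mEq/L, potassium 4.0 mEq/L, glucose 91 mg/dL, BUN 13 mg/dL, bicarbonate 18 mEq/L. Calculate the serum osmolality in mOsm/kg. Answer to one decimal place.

285.7 mOsm/kg

Calculated osmolality = 2·Na + glucose/18 + BUN/2.8
= 2·138 + 91/18 + 13/2.8
= 276 + 5.06 + 4.64
= 285.7 mOsm/kg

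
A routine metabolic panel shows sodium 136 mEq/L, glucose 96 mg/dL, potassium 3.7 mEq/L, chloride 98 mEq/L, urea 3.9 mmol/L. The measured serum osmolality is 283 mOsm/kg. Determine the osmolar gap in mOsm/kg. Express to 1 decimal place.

Calculated osmolality = 2·Na + glucose/18 + urea
= 2·136 + 96/18 + 3.9
= 272 + 5.33 + 3.90
= 281.23 mOsm/kg ≈ 281.2 mOsm/kg
Osmolar gap = measured − calculated = 283 − 281.2 = 1.8 mOsm/kg

1.8 mOsm/kg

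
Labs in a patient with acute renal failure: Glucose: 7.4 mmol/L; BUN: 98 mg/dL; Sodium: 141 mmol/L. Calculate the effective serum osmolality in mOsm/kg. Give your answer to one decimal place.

289.4 mOsm/kg

Effective osmolality excludes urea (freely permeant across cell membranes):
2·Na + glucose
= 2·141 + 7.4
= 282 + 7.4
= 289.4 mOsm/kg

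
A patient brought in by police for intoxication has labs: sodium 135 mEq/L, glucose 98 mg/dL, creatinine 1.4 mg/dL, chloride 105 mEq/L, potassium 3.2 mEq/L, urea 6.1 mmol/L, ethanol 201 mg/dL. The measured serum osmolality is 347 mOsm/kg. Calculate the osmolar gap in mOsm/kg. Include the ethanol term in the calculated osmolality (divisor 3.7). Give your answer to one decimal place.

11.1 mOsm/kg

Calculated osmolality = 2·Na + glucose/18 + urea + ethanol/3.7
= 2·135 + 98/18 + 6.1 + 201/3.7
= 270 + 5.44 + 6.10 + 54.32
= 335.86 mOsm/kg ≈ 335.9 mOsm/kg
Osmolar gap = measured − calculated = 347 − 335.9 = 11.1 mOsm/kg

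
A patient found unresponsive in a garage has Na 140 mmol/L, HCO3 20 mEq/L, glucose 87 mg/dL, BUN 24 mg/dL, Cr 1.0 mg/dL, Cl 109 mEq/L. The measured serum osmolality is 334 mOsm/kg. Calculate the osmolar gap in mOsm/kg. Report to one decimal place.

40.6 mOsm/kg

Calculated osmolality = 2·Na + glucose/18 + BUN/2.8
= 2·140 + 87/18 + 24/2.8
= 280 + 4.83 + 8.57
= 293.4 mOsm/kg ≈ 293.4 mOsm/kg
Osmolar gap = measured − calculated = 334 − 293.4 = 40.6 mOsm/kg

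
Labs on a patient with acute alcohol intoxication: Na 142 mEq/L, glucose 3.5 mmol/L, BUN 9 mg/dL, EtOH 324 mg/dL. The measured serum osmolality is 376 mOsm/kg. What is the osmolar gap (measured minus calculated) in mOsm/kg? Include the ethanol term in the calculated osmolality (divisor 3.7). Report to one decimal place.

Calculated osmolality = 2·Na + glucose + BUN/2.8 + ethanol/3.7
= 2·142 + 3.5 + 9/2.8 + 324/3.7
= 284 + 3.50 + 3.21 + 87.57
= 378.28 mOsm/kg ≈ 378.3 mOsm/kg
Osmolar gap = measured − calculated = 376 − 378.3 = -2.3 mOsm/kg

-2.3 mOsm/kg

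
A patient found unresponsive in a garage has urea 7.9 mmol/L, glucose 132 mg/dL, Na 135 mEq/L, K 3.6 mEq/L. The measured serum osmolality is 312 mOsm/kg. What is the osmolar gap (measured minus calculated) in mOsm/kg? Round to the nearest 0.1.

26.8 mOsm/kg

Calculated osmolality = 2·Na + glucose/18 + urea
= 2·135 + 132/18 + 7.9
= 270 + 7.33 + 7.90
= 285.23 mOsm/kg ≈ 285.2 mOsm/kg
Osmolar gap = measured − calculated = 312 − 285.2 = 26.8 mOsm/kg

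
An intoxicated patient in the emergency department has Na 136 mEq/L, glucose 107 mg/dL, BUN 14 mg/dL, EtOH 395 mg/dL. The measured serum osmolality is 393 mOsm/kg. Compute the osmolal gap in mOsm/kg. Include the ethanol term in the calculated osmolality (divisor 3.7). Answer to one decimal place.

3.3 mOsm/kg

Calculated osmolality = 2·Na + glucose/18 + BUN/2.8 + ethanol/3.7
= 2·136 + 107/18 + 14/2.8 + 395/3.7
= 272 + 5.94 + 5 + 106.76
= 389.7 mOsm/kg ≈ 389.7 mOsm/kg
Osmolar gap = measured − calculated = 393 − 389.7 = 3.3 mOsm/kg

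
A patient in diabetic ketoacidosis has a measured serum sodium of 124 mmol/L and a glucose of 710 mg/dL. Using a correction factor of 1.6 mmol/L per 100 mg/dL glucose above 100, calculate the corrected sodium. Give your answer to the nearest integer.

134 mmol/L

Corrected Na = measured Na + 1.6 · (glucose − 100)/100
= 124 + 1.6 · (710 − 100)/100
= 124 + 9.8
= 133.8 mmol/L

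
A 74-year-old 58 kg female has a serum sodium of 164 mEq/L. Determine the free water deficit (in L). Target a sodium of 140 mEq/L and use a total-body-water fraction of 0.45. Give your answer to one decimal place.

4.5 L

TBW = 0.45 · 58 = 26.1 L
Free water deficit = TBW · (Na/140 − 1)
= 26.1 · (164/140 − 1)
= 26.1 · 0.1714
= 4.47 L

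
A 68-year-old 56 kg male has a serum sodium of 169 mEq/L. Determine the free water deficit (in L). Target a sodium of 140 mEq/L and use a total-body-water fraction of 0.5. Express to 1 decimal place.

TBW = 0.5 · 56 = 28 L
Free water deficit = TBW · (Na/140 − 1)
= 28 · (169/140 − 1)
= 28 · 0.2071
= 5.8 L

5.8 L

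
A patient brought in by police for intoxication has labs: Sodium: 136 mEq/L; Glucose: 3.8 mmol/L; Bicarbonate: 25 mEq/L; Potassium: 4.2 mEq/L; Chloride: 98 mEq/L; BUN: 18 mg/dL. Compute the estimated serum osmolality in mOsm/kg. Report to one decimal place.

282.2 mOsm/kg

Calculated osmolality = 2·Na + glucose + BUN/2.8
= 2·136 + 3.8 + 18/2.8
= 272 + 3.80 + 6.43
= 282.23 mOsm/kg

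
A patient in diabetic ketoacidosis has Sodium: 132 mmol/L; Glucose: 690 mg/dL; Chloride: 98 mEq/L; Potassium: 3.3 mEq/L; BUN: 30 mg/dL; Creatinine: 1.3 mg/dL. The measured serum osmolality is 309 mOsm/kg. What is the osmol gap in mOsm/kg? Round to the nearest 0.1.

Calculated osmolality = 2·Na + glucose/18 + BUN/2.8
= 2·132 + 690/18 + 30/2.8
= 264 + 38.33 + 10.71
= 313.04 mOsm/kg ≈ 313.0 mOsm/kg
Osmolar gap = measured − calculated = 309 − 313.0 = -4.0 mOsm/kg

-4.0 mOsm/kg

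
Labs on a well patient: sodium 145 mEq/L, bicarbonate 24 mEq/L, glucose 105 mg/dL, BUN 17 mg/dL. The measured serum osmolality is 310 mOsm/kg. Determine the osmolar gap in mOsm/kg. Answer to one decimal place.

Calculated osmolality = 2·Na + glucose/18 + BUN/2.8
= 2·145 + 105/18 + 17/2.8
= 290 + 5.83 + 6.07
= 301.9 mOsm/kg ≈ 301.9 mOsm/kg
Osmolar gap = measured − calculated = 310 − 301.9 = 8.1 mOsm/kg

8.1 mOsm/kg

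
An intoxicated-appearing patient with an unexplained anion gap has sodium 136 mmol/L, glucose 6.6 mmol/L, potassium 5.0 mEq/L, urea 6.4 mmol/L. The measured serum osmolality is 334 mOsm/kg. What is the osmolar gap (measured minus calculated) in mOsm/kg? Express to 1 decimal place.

Calculated osmolality = 2·Na + glucose + urea
= 2·136 + 6.6 + 6.4
= 272 + 6.60 + 6.40
= 285 mOsm/kg ≈ 285.0 mOsm/kg
Osmolar gap = measured − calculated = 334 − 285.0 = 49.0 mOsm/kg

49.0 mOsm/kg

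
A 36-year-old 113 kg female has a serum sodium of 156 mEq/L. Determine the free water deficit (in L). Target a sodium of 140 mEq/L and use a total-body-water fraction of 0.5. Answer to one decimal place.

6.5 L

TBW = 0.5 · 113 = 56.5 L
Free water deficit = TBW · (Na/140 − 1)
= 56.5 · (156/140 − 1)
= 56.5 · 0.1143
= 6.46 L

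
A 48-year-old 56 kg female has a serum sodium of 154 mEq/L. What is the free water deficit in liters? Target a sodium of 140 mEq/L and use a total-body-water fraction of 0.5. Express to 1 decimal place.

TBW = 0.5 · 56 = 28 L
Free water deficit = TBW · (Na/140 − 1)
= 28 · (154/140 − 1)
= 28 · 0.1
= 2.8 L

2.8 L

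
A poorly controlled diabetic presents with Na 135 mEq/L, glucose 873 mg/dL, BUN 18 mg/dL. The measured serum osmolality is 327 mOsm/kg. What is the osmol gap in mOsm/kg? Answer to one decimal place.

Calculated osmolality = 2·Na + glucose/18 + BUN/2.8
= 2·135 + 873/18 + 18/2.8
= 270 + 48.50 + 6.43
= 324.93 mOsm/kg ≈ 324.9 mOsm/kg
Osmolar gap = measured − calculated = 327 − 324.9 = 2.1 mOsm/kg

2.1 mOsm/kg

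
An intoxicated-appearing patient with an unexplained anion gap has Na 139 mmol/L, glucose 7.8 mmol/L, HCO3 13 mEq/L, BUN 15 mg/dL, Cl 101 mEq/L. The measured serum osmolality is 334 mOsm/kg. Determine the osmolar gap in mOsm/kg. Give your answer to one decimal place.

Calculated osmolality = 2·Na + glucose + BUN/2.8
= 2·139 + 7.8 + 15/2.8
= 278 + 7.80 + 5.36
= 291.16 mOsm/kg ≈ 291.2 mOsm/kg
Osmolar gap = measured − calculated = 334 − 291.2 = 42.8 mOsm/kg

42.8 mOsm/kg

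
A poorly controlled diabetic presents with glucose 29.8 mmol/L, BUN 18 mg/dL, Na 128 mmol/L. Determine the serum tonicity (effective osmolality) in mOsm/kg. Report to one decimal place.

285.8 mOsm/kg

Effective osmolality excludes urea (freely permeant across cell membranes):
2·Na + glucose
= 2·128 + 29.8
= 256 + 29.8
= 285.8 mOsm/kg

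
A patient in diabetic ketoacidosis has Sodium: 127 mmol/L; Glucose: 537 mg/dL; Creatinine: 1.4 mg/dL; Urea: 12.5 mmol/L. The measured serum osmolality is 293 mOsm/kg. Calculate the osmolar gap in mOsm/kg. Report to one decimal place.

-3.3 mOsm/kg

Calculated osmolality = 2·Na + glucose/18 + urea
= 2·127 + 537/18 + 12.5
= 254 + 29.83 + 12.50
= 296.33 mOsm/kg ≈ 296.3 mOsm/kg
Osmolar gap = measured − calculated = 293 − 296.3 = -3.3 mOsm/kg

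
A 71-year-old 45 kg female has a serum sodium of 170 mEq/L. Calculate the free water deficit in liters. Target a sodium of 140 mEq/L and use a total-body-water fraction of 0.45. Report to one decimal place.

4.3 L

TBW = 0.45 · 45 = 20.25 L
Free water deficit = TBW · (Na/140 − 1)
= 20.25 · (170/140 − 1)
= 20.25 · 0.2143
= 4.34 L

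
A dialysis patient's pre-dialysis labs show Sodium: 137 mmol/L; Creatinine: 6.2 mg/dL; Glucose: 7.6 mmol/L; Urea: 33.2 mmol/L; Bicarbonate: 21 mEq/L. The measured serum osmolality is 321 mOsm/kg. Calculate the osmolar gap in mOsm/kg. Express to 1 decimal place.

6.2 mOsm/kg

Calculated osmolality = 2·Na + glucose + urea
= 2·137 + 7.6 + 33.2
= 274 + 7.60 + 33.20
= 314.8 mOsm/kg ≈ 314.8 mOsm/kg
Osmolar gap = measured − calculated = 321 − 314.8 = 6.2 mOsm/kg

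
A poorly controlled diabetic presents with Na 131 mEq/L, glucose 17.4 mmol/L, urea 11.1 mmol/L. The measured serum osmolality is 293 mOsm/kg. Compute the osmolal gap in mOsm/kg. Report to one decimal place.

Calculated osmolality = 2·Na + glucose + urea
= 2·131 + 17.4 + 11.1
= 262 + 17.40 + 11.10
= 290.5 mOsm/kg ≈ 290.5 mOsm/kg
Osmolar gap = measured − calculated = 293 − 290.5 = 2.5 mOsm/kg

2.5 mOsm/kg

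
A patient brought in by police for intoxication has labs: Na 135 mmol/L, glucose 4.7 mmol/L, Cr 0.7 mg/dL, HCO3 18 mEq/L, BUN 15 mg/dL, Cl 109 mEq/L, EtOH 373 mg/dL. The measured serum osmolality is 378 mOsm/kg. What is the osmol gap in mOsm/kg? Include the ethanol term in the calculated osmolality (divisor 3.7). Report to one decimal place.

-2.9 mOsm/kg

Calculated osmolality = 2·Na + glucose + BUN/2.8 + ethanol/3.7
= 2·135 + 4.7 + 15/2.8 + 373/3.7
= 270 + 4.70 + 5.36 + 100.81
= 380.87 mOsm/kg ≈ 380.9 mOsm/kg
Osmolar gap = measured − calculated = 378 − 380.9 = -2.9 mOsm/kg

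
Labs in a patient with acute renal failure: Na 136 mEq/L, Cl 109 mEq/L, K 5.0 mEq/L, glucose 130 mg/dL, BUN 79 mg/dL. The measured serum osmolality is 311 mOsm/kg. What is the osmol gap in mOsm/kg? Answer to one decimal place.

3.6 mOsm/kg

Calculated osmolality = 2·Na + glucose/18 + BUN/2.8
= 2·136 + 130/18 + 79/2.8
= 272 + 7.22 + 28.21
= 307.43 mOsm/kg ≈ 307.4 mOsm/kg
Osmolar gap = measured − calculated = 311 − 307.4 = 3.6 mOsm/kg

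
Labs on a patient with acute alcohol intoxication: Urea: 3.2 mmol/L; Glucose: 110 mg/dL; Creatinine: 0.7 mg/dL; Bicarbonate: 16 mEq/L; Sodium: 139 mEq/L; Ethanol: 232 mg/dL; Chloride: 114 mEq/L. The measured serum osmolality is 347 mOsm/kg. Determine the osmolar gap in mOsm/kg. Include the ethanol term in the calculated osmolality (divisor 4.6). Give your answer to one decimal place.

9.3 mOsm/kg

Calculated osmolality = 2·Na + glucose/18 + urea + ethanol/4.6
= 2·139 + 110/18 + 3.2 + 232/4.6
= 278 + 6.11 + 3.20 + 50.43
= 337.74 mOsm/kg ≈ 337.7 mOsm/kg
Osmolar gap = measured − calculated = 347 − 337.7 = 9.3 mOsm/kg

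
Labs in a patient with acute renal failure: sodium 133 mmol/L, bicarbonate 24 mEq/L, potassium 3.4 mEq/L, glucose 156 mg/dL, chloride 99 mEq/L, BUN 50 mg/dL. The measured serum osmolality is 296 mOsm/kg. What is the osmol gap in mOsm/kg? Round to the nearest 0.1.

3.5 mOsm/kg

Calculated osmolality = 2·Na + glucose/18 + BUN/2.8
= 2·133 + 156/18 + 50/2.8
= 266 + 8.67 + 17.86
= 292.53 mOsm/kg ≈ 292.5 mOsm/kg
Osmolar gap = measured − calculated = 296 − 292.5 = 3.5 mOsm/kg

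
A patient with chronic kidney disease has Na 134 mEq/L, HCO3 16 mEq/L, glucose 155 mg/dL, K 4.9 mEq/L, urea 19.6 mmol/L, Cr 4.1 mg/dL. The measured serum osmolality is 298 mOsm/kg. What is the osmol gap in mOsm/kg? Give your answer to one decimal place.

Calculated osmolality = 2·Na + glucose/18 + urea
= 2·134 + 155/18 + 19.6
= 268 + 8.61 + 19.60
= 296.21 mOsm/kg ≈ 296.2 mOsm/kg
Osmolar gap = measured − calculated = 298 − 296.2 = 1.8 mOsm/kg

1.8 mOsm/kg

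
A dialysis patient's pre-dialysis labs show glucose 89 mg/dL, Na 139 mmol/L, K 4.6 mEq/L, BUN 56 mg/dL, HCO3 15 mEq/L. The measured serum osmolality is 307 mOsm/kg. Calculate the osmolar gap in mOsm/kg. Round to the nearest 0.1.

4.1 mOsm/kg

Calculated osmolality = 2·Na + glucose/18 + BUN/2.8
= 2·139 + 89/18 + 56/2.8
= 278 + 4.94 + 20
= 302.94 mOsm/kg ≈ 302.9 mOsm/kg
Osmolar gap = measured − calculated = 307 − 302.9 = 4.1 mOsm/kg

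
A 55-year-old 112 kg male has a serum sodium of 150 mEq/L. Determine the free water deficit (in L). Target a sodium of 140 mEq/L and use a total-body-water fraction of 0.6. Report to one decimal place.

4.8 L

TBW = 0.6 · 112 = 67.2 L
Free water deficit = TBW · (Na/140 − 1)
= 67.2 · (150/140 − 1)
= 67.2 · 0.0714
= 4.8 L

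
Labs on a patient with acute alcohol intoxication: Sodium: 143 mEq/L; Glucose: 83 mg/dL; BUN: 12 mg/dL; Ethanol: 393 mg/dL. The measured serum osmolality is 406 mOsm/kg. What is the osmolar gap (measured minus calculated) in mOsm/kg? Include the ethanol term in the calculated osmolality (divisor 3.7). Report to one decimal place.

Calculated osmolality = 2·Na + glucose/18 + BUN/2.8 + ethanol/3.7
= 2·143 + 83/18 + 12/2.8 + 393/3.7
= 286 + 4.61 + 4.29 + 106.22
= 401.12 mOsm/kg ≈ 401.1 mOsm/kg
Osmolar gap = measured − calculated = 406 − 401.1 = 4.9 mOsm/kg

4.9 mOsm/kg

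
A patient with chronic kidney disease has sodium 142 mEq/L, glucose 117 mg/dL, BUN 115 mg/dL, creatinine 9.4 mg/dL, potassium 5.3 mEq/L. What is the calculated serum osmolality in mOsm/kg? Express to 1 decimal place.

Calculated osmolality = 2·Na + glucose/18 + BUN/2.8
= 2·142 + 117/18 + 115/2.8
= 284 + 6.50 + 41.07
= 331.57 mOsm/kg

331.6 mOsm/kg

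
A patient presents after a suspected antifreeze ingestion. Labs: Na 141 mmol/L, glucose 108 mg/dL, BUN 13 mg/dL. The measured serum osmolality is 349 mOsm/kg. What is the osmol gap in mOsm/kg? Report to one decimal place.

56.4 mOsm/kg

Calculated osmolality = 2·Na + glucose/18 + BUN/2.8
= 2·141 + 108/18 + 13/2.8
= 282 + 6 + 4.64
= 292.64 mOsm/kg ≈ 292.6 mOsm/kg
Osmolar gap = measured − calculated = 349 − 292.6 = 56.4 mOsm/kg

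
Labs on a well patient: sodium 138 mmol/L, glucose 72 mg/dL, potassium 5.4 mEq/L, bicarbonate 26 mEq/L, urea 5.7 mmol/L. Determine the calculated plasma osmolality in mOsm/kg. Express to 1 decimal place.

285.7 mOsm/kg

Calculated osmolality = 2·Na + glucose/18 + urea
= 2·138 + 72/18 + 5.7
= 276 + 4 + 5.70
= 285.7 mOsm/kg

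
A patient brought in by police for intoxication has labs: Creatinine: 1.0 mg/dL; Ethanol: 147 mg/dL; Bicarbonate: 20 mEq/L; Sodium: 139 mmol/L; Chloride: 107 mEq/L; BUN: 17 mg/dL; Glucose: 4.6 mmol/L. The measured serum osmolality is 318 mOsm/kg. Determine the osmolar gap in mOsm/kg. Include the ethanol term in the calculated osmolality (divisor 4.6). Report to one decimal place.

-2.6 mOsm/kg

Calculated osmolality = 2·Na + glucose + BUN/2.8 + ethanol/4.6
= 2·139 + 4.6 + 17/2.8 + 147/4.6
= 278 + 4.60 + 6.07 + 31.96
= 320.63 mOsm/kg ≈ 320.6 mOsm/kg
Osmolar gap = measured − calculated = 318 − 320.6 = -2.6 mOsm/kg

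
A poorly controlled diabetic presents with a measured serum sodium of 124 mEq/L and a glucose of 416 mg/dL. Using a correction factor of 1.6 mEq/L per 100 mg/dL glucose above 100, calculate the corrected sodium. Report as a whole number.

Corrected Na = measured Na + 1.6 · (glucose − 100)/100
= 124 + 1.6 · (416 − 100)/100
= 124 + 5.1
= 129.1 mEq/L

129 mEq/L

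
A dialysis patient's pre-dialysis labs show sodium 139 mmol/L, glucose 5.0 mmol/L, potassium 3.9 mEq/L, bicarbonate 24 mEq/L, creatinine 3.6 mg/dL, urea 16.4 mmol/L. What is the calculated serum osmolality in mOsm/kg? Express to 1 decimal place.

Calculated osmolality = 2·Na + glucose + urea
= 2·139 + 5 + 16.4
= 278 + 5 + 16.40
= 299.4 mOsm/kg

299.4 mOsm/kg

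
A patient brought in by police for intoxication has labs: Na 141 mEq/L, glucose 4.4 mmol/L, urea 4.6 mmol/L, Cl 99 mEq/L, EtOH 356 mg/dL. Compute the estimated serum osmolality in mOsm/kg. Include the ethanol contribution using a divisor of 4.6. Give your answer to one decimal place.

Calculated osmolality = 2·Na + glucose + urea + ethanol/4.6
= 2·141 + 4.4 + 4.6 + 356/4.6
= 282 + 4.40 + 4.60 + 77.39
= 368.39 mOsm/kg

368.4 mOsm/kg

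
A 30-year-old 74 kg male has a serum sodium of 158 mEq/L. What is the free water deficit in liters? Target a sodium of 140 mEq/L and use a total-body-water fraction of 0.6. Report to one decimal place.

TBW = 0.6 · 74 = 44.4 L
Free water deficit = TBW · (Na/140 − 1)
= 44.4 · (158/140 − 1)
= 44.4 · 0.1286
= 5.71 L

5.7 L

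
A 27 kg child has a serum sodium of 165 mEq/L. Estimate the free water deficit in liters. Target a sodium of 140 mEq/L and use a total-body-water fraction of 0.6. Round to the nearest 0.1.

2.9 L

TBW = 0.6 · 27 = 16.2 L
Free water deficit = TBW · (Na/140 − 1)
= 16.2 · (165/140 − 1)
= 16.2 · 0.1786
= 2.89 L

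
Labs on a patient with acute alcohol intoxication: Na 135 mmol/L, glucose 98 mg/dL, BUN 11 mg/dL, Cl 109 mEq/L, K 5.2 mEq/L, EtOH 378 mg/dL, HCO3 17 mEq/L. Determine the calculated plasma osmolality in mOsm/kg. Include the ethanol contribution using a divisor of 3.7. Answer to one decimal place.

Calculated osmolality = 2·Na + glucose/18 + BUN/2.8 + ethanol/3.7
= 2·135 + 98/18 + 11/2.8 + 378/3.7
= 270 + 5.44 + 3.93 + 102.16
= 381.53 mOsm/kg

381.5 mOsm/kg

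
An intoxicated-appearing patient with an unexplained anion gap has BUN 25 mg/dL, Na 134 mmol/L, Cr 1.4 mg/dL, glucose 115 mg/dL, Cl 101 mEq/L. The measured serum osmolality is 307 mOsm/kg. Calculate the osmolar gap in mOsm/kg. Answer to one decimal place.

23.7 mOsm/kg

Calculated osmolality = 2·Na + glucose/18 + BUN/2.8
= 2·134 + 115/18 + 25/2.8
= 268 + 6.39 + 8.93
= 283.32 mOsm/kg ≈ 283.3 mOsm/kg
Osmolar gap = measured − calculated = 307 − 283.3 = 23.7 mOsm/kg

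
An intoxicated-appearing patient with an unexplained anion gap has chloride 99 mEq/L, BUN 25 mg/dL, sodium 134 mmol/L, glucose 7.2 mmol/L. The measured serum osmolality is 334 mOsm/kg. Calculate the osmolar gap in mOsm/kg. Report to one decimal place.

49.9 mOsm/kg

Calculated osmolality = 2·Na + glucose + BUN/2.8
= 2·134 + 7.2 + 25/2.8
= 268 + 7.20 + 8.93
= 284.13 mOsm/kg ≈ 284.1 mOsm/kg
Osmolar gap = measured − calculated = 334 − 284.1 = 49.9 mOsm/kg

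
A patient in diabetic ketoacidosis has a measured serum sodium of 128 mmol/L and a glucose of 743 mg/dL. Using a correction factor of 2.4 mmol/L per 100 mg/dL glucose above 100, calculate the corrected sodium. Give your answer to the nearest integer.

143 mmol/L

Corrected Na = measured Na + 2.4 · (glucose − 100)/100
= 128 + 2.4 · (743 − 100)/100
= 128 + 15.4
= 143.4 mmol/L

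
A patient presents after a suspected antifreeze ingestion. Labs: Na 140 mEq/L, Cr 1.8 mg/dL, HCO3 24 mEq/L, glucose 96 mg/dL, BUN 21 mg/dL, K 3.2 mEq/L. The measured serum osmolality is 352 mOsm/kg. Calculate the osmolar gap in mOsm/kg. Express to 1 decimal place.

Calculated osmolality = 2·Na + glucose/18 + BUN/2.8
= 2·140 + 96/18 + 21/2.8
= 280 + 5.33 + 7.50
= 292.83 mOsm/kg ≈ 292.8 mOsm/kg
Osmolar gap = measured − calculated = 352 − 292.8 = 59.2 mOsm/kg

59.2 mOsm/kg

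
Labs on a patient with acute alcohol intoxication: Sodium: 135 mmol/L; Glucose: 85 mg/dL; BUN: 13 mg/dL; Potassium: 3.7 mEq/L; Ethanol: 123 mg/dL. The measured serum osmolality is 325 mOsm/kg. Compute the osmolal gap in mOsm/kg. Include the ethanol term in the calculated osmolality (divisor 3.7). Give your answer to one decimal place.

12.4 mOsm/kg

Calculated osmolality = 2·Na + glucose/18 + BUN/2.8 + ethanol/3.7
= 2·135 + 85/18 + 13/2.8 + 123/3.7
= 270 + 4.72 + 4.64 + 33.24
= 312.6 mOsm/kg ≈ 312.6 mOsm/kg
Osmolar gap = measured − calculated = 325 − 312.6 = 12.4 mOsm/kg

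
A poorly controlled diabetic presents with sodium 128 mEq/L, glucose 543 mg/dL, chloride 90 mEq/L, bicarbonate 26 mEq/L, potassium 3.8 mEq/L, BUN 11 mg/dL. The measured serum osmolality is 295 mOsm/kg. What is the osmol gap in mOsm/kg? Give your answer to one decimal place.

4.9 mOsm/kg

Calculated osmolality = 2·Na + glucose/18 + BUN/2.8
= 2·128 + 543/18 + 11/2.8
= 256 + 30.17 + 3.93
= 290.1 mOsm/kg ≈ 290.1 mOsm/kg
Osmolar gap = measured − calculated = 295 − 290.1 = 4.9 mOsm/kg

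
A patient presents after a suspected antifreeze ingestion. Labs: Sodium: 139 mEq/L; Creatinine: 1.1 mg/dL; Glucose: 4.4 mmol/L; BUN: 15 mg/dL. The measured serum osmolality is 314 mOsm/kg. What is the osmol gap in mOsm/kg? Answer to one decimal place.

26.2 mOsm/kg

Calculated osmolality = 2·Na + glucose + BUN/2.8
= 2·139 + 4.4 + 15/2.8
= 278 + 4.40 + 5.36
= 287.76 mOsm/kg ≈ 287.8 mOsm/kg
Osmolar gap = measured − calculated = 314 − 287.8 = 26.2 mOsm/kg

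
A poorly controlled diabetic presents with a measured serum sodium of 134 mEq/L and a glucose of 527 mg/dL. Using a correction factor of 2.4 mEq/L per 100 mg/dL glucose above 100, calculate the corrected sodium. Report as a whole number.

Corrected Na = measured Na + 2.4 · (glucose − 100)/100
= 134 + 2.4 · (527 − 100)/100
= 134 + 10.2
= 144.2 mEq/L

144 mEq/L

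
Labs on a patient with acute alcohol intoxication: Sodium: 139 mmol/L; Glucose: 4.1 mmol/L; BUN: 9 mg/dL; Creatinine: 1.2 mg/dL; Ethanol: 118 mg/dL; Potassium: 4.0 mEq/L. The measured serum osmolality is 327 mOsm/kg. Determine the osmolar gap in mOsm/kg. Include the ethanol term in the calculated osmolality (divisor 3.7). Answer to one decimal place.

9.8 mOsm/kg

Calculated osmolality = 2·Na + glucose + BUN/2.8 + ethanol/3.7
= 2·139 + 4.1 + 9/2.8 + 118/3.7
= 278 + 4.10 + 3.21 + 31.89
= 317.2 mOsm/kg ≈ 317.2 mOsm/kg
Osmolar gap = measured − calculated = 327 − 317.2 = 9.8 mOsm/kg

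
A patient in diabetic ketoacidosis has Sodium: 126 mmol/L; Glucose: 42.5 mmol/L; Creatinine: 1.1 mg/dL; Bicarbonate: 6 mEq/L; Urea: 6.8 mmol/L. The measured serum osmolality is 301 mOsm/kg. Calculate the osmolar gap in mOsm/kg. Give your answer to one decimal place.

Calculated osmolality = 2·Na + glucose + urea
= 2·126 + 42.5 + 6.8
= 252 + 42.50 + 6.80
= 301.3 mOsm/kg ≈ 301.3 mOsm/kg
Osmolar gap = measured − calculated = 301 − 301.3 = -0.3 mOsm/kg

-0.3 mOsm/kg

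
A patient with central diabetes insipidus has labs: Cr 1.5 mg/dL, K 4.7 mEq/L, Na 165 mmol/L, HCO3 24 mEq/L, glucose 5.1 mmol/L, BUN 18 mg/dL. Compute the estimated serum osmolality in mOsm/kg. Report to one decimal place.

Calculated osmolality = 2·Na + glucose + BUN/2.8
= 2·165 + 5.1 + 18/2.8
= 330 + 5.10 + 6.43
= 341.53 mOsm/kg

341.5 mOsm/kg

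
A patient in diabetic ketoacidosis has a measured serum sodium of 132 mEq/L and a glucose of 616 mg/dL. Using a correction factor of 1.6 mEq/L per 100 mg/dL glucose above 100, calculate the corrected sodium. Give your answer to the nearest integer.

140 mEq/L

Corrected Na = measured Na + 1.6 · (glucose − 100)/100
= 132 + 1.6 · (616 − 100)/100
= 132 + 8.3
= 140.3 mEq/L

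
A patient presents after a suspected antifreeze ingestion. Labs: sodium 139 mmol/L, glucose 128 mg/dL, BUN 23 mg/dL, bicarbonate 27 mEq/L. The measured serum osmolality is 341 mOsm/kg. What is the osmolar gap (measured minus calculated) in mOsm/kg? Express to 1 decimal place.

47.7 mOsm/kg

Calculated osmolality = 2·Na + glucose/18 + BUN/2.8
= 2·139 + 128/18 + 23/2.8
= 278 + 7.11 + 8.21
= 293.32 mOsm/kg ≈ 293.3 mOsm/kg
Osmolar gap = measured − calculated = 341 − 293.3 = 47.7 mOsm/kg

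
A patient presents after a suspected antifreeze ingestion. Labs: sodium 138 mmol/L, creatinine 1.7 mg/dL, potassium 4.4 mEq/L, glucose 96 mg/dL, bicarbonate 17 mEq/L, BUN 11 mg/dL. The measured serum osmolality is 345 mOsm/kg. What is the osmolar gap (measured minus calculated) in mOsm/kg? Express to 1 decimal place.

Calculated osmolality = 2·Na + glucose/18 + BUN/2.8
= 2·138 + 96/18 + 11/2.8
= 276 + 5.33 + 3.93
= 285.26 mOsm/kg ≈ 285.3 mOsm/kg
Osmolar gap = measured − calculated = 345 − 285.3 = 59.7 mOsm/kg

59.7 mOsm/kg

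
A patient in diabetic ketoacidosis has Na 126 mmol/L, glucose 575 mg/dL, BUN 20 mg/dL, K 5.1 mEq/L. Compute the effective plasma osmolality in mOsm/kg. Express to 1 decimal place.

Effective osmolality excludes urea (freely permeant across cell membranes):
2·Na + glucose/18
= 2·126 + 575/18
= 252 + 31.94
= 283.94 mOsm/kg

283.9 mOsm/kg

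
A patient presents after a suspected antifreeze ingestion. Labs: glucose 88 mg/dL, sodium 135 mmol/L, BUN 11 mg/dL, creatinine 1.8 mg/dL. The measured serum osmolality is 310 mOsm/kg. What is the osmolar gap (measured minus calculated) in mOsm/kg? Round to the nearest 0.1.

Calculated osmolality = 2·Na + glucose/18 + BUN/2.8
= 2·135 + 88/18 + 11/2.8
= 270 + 4.89 + 3.93
= 278.82 mOsm/kg ≈ 278.8 mOsm/kg
Osmolar gap = measured − calculated = 310 − 278.8 = 31.2 mOsm/kg

31.2 mOsm/kg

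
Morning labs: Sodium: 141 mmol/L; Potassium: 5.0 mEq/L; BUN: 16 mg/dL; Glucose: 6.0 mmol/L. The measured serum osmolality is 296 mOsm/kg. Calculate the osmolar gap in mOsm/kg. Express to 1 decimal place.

Calculated osmolality = 2·Na + glucose + BUN/2.8
= 2·141 + 6 + 16/2.8
= 282 + 6 + 5.71
= 293.71 mOsm/kg ≈ 293.7 mOsm/kg
Osmolar gap = measured − calculated = 296 − 293.7 = 2.3 mOsm/kg

2.3 mOsm/kg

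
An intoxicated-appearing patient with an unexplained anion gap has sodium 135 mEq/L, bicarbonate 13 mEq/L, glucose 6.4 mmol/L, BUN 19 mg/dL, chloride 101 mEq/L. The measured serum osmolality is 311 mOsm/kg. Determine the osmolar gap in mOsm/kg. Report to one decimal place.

Calculated osmolality = 2·Na + glucose + BUN/2.8
= 2·135 + 6.4 + 19/2.8
= 270 + 6.40 + 6.79
= 283.19 mOsm/kg ≈ 283.2 mOsm/kg
Osmolar gap = measured − calculated = 311 − 283.2 = 27.8 mOsm/kg

27.8 mOsm/kg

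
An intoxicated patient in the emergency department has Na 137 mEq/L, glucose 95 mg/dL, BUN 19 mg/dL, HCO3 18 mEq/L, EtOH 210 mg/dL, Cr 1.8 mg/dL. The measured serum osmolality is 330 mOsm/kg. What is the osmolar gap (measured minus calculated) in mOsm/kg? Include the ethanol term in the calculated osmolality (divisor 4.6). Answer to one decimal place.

-1.7 mOsm/kg

Calculated osmolality = 2·Na + glucose/18 + BUN/2.8 + ethanol/4.6
= 2·137 + 95/18 + 19/2.8 + 210/4.6
= 274 + 5.28 + 6.79 + 45.65
= 331.72 mOsm/kg ≈ 331.7 mOsm/kg
Osmolar gap = measured − calculated = 330 − 331.7 = -1.7 mOsm/kg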